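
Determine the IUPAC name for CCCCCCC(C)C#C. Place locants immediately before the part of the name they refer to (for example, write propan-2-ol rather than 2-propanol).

The longest chain bearing the multiple bond is 9 carbons long (nonane).
There is one C≡C triple bond, indicated by the ending -yne.
Number the chain so that numbering from this end puts the triple bond at C-1 rather than C-8.
That gives the triple bond between C-1 and C-2; a methyl group at C-3.
Assembling the pieces gives 3-methylnon-1-yne.

3-methylnon-1-yne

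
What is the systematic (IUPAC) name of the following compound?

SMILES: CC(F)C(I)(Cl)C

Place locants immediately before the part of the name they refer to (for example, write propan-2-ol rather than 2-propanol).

The parent chain contains 4 carbons (butane).
Number the chain so that the substituent locant set {2,2,3} is lower than {2,3,3} at the first point of difference.
With this numbering: a chloro group at C-2; a fluoro group at C-3; an iodo group at C-2.
Substituent prefixes are cited in alphabetical order (multiplying prefixes like di-/tri- are ignored for ordering).
Putting it together: 2-chloro-3-fluoro-2-iodobutane.

2-chloro-3-fluoro-2-iodobutane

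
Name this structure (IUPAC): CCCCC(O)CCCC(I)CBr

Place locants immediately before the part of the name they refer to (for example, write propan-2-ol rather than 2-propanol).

10-bromo-9-iododecan-5-ol

Counting along the main chain through the –OH group gives 10 carbons: the parent is decane.
The principal characteristic group is an alcohol (–OH), named with the suffix -ol.
Choose the numbering such that numbering from this end puts the hydroxyl group at C-5 rather than C-6.
That gives the hydroxyl at C-5; a bromo group at C-10; an iodo group at C-9.
The substituents are ordered alphabetically, ignoring any di-/tri- multipliers.
Putting it together: 10-bromo-9-iododecan-5-ol.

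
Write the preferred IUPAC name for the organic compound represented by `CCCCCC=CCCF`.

1-fluoronon-3-ene

The longest carbon chain that includes the multiple bond has 9 carbons, so the parent hydride is nonane.
A C=C double bond in the chain gives the infix -ene-.
The numbering direction is chosen so that numbering from this end puts the double bond at C-3 rather than C-6.
This places the double bond between C-3 and C-4; a fluoro group at C-1.
Assembling the pieces gives 1-fluoronon-3-ene.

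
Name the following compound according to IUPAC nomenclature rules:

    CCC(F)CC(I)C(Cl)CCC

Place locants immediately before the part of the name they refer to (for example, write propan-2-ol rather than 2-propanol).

The longest carbon chain is 9 atoms: the parent is nonane.
Number the chain so that the substituent locant set {3,5,6} is lower than {4,5,7} at the first point of difference.
With this numbering: a chloro group at C-6; a fluoro group at C-3; an iodo group at C-5.
The substituents are ordered alphabetically, ignoring any di-/tri- multipliers.
Putting it together: 6-chloro-3-fluoro-5-iodononane.

6-chloro-3-fluoro-5-iodononane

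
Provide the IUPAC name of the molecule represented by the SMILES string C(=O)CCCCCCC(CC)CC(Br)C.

10-bromo-8-ethylundecanal

The longest carbon chain that includes the –CHO group has 11 carbons, so the parent hydride is undecane.
The principal characteristic group is an aldehyde (terminal –CHO), named with the suffix -al.
Number the chain so that the aldehyde carbon is C-1 by definition.
That gives a bromo group at C-10; an ethyl group at C-8.
Prefixes are listed alphabetically: bromo, ethyl.
Putting it together: 10-bromo-8-ethylundecanal.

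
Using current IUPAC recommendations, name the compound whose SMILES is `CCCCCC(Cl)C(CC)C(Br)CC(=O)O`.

3-bromo-5-chloro-4-ethyldecanoic acid

The longest chain bearing the –COOH group is 10 carbons long (decane).
The highest-priority functional group is a carboxylic acid (terminal –COOH), so the name ends in -oic acid.
Choose the numbering such that the carboxylic acid carbon is C-1 by definition.
With this numbering: a bromo group at C-3; a chloro group at C-5; an ethyl group at C-4.
Substituent prefixes are cited in alphabetical order (multiplying prefixes like di-/tri- are ignored for ordering).
Putting it together: 3-bromo-5-chloro-4-ethyldecanoic acid.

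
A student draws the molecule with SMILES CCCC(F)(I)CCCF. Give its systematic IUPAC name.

The longest carbon chain is 7 atoms: the parent is heptane.
Choose the numbering such that the substituent locant set {1,4,4} is lower than {4,4,7} at the first point of difference.
That gives fluoro groups at C-1 and C-4; an iodo group at C-4.
Prefixes are listed alphabetically: fluoro, iodo.
The name is 1,4-difluoro-4-iodoheptane.

1,4-difluoro-4-iodoheptane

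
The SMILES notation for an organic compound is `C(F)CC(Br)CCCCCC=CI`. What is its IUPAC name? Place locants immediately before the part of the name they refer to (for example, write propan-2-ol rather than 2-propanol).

8-bromo-10-fluoro-1-iododec-1-ene

The longest chain bearing the multiple bond is 10 carbons long (decane).
The chain contains a C=C double bond, so the unsaturation ending is -ene.
Number the chain so that numbering from this end puts the double bond at C-1 rather than C-9.
That gives the double bond between C-1 and C-2; a bromo group at C-8; a fluoro group at C-10; an iodo group at C-1.
Prefixes are listed alphabetically: bromo, fluoro, iodo.
Assembling the pieces gives 8-bromo-10-fluoro-1-iododec-1-ene.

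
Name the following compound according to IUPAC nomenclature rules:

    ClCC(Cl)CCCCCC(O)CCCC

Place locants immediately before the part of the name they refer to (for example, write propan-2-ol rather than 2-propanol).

The longest carbon chain that includes the –OH group has 12 carbons, so the parent hydride is dodecane.
The principal characteristic group is an alcohol (–OH), named with the suffix -ol.
The numbering direction is chosen so that numbering from this end puts the hydroxyl group at C-5 rather than C-8.
With this numbering: the hydroxyl at C-5; chloro groups at C-11 and C-12.
Putting it together: 11,12-dichlorododecan-5-ol.

11,12-dichlorododecan-5-ol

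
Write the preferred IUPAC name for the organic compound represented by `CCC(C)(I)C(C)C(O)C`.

The longest carbon chain that includes the –OH group has 6 carbons, so the parent hydride is hexane.
The principal characteristic group is an alcohol (–OH), named with the suffix -ol.
Choose the numbering such that numbering from this end puts the hydroxyl group at C-2 rather than C-5.
With this numbering: the hydroxyl at C-2; an iodo group at C-4; methyl groups at C-3 and C-4.
Prefixes are listed alphabetically: iodo, methyl.
The name is 4-iodo-3,4-dimethylhexan-2-ol.

4-iodo-3,4-dimethylhexan-2-ol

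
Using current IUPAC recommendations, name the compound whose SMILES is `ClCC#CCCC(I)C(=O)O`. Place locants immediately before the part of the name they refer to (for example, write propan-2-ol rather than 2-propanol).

The longest carbon chain that includes the –COOH group and the multiple bond has 7 carbons, so the parent hydride is heptane.
A carboxylic acid (terminal –COOH) is the principal characteristic group, giving the suffix -oic acid.
There is one C≡C triple bond, indicated by the ending -yne.
Choose the numbering such that the carboxylic acid carbon is C-1 by definition.
That gives the triple bond between C-5 and C-6; a chloro group at C-7; an iodo group at C-2.
The substituents are ordered alphabetically, ignoring any di-/tri- multipliers.
Assembling the pieces gives 7-chloro-2-iodohept-5-ynoic acid.

7-chloro-2-iodohept-5-ynoic acid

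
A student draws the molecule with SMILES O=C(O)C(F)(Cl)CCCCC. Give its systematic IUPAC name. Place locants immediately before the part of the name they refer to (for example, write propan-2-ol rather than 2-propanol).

The longest carbon chain that includes the –COOH group has 7 carbons, so the parent hydride is heptane.
A carboxylic acid (terminal –COOH) is the principal characteristic group, giving the suffix -oic acid.
Number the chain so that the carboxylic acid carbon is C-1 by definition.
This places a chloro group at C-2; a fluoro group at C-2.
The substituents are ordered alphabetically, ignoring any di-/tri- multipliers.
Assembling the pieces gives 2-chloro-2-fluoroheptanoic acid.

2-chloro-2-fluoroheptanoic acid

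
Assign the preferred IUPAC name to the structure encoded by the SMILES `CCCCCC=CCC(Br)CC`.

Counting along the main chain through the multiple bond gives 11 carbons: the parent is undecane.
A C=C double bond in the chain gives the infix -ene-.
The numbering direction is chosen so that numbering from this end puts the double bond at C-5 rather than C-6.
This places the double bond between C-5 and C-6; a bromo group at C-3.
Putting it together: 3-bromoundec-5-ene.

3-bromoundec-5-ene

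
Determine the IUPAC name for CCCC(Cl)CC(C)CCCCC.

4-chloro-6-methylundecane

The longest carbon chain is 11 atoms: the parent is undecane.
Choose the numbering such that the substituent locant set {4,6} is lower than {6,8} at the first point of difference.
That gives a chloro group at C-4; a methyl group at C-6.
The substituents are ordered alphabetically, ignoring any di-/tri- multipliers.
Assembling the pieces gives 4-chloro-6-methylundecane.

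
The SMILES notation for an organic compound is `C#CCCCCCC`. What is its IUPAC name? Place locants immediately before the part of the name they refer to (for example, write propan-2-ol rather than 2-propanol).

oct-1-yne

The longest carbon chain that includes the multiple bond has 8 carbons, so the parent hydride is octane.
There is one C≡C triple bond, indicated by the ending -yne.
Number the chain so that numbering from this end puts the triple bond at C-1 rather than C-7.
This places the triple bond between C-1 and C-2.
Assembling the pieces gives oct-1-yne.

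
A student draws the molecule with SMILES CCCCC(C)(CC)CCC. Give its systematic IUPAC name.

4-ethyl-4-methyloctane

The parent chain contains 8 carbons (octane).
The numbering direction is chosen so that the substituent locant set {4,4} is lower than {5,5} at the first point of difference.
With this numbering: an ethyl group at C-4; a methyl group at C-4.
The substituents are ordered alphabetically, ignoring any di-/tri- multipliers.
Putting it together: 4-ethyl-4-methyloctane.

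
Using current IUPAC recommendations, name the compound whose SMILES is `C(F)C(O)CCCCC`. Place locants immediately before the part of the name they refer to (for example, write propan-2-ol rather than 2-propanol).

The longest carbon chain that includes the –OH group has 7 carbons, so the parent hydride is heptane.
The principal characteristic group is an alcohol (–OH), named with the suffix -ol.
Number the chain so that numbering from this end puts the hydroxyl group at C-2 rather than C-6.
With this numbering: the hydroxyl at C-2; a fluoro group at C-1.
Putting it together: 1-fluoroheptan-2-ol.

1-fluoroheptan-2-ol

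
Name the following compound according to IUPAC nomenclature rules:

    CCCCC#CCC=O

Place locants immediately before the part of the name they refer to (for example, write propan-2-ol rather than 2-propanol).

oct-3-ynal

The longest carbon chain that includes the –CHO group and the multiple bond has 8 carbons, so the parent hydride is octane.
The principal characteristic group is an aldehyde (terminal –CHO), named with the suffix -al.
There is one C≡C triple bond, indicated by the ending -yne.
Choose the numbering such that the aldehyde carbon is C-1 by definition.
This places the triple bond between C-3 and C-4.
The name is oct-3-ynal.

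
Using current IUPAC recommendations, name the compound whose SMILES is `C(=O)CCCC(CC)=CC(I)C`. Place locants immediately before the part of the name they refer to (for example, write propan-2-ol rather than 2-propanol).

The longest carbon chain that includes the –CHO group and the multiple bond has 8 carbons, so the parent hydride is octane.
The highest-priority functional group is an aldehyde (terminal –CHO), so the name ends in -al.
A C=C double bond in the chain gives the infix -ene-.
Choose the numbering such that the aldehyde carbon is C-1 by definition.
That gives the double bond between C-5 and C-6; an ethyl group at C-5; an iodo group at C-7.
Substituent prefixes are cited in alphabetical order (multiplying prefixes like di-/tri- are ignored for ordering).
Putting it together: 5-ethyl-7-iodooct-5-enal.

5-ethyl-7-iodooct-5-enal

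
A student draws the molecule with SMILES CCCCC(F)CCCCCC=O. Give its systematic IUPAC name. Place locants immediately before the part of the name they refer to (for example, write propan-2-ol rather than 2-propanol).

The longest carbon chain that includes the –CHO group has 11 carbons, so the parent hydride is undecane.
The principal characteristic group is an aldehyde (terminal –CHO), named with the suffix -al.
Choose the numbering such that the aldehyde carbon is C-1 by definition.
With this numbering: a fluoro group at C-7.
Putting it together: 7-fluoroundecanal.

7-fluoroundecanal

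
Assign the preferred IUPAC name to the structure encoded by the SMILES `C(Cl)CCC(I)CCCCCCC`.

The parent chain contains 11 carbons (undecane).
Number the chain so that the substituent locant set {1,4} is lower than {8,11} at the first point of difference.
This places a chloro group at C-1; an iodo group at C-4.
Prefixes are listed alphabetically: chloro, iodo.
Assembling the pieces gives 1-chloro-4-iodoundecane.

1-chloro-4-iodoundecane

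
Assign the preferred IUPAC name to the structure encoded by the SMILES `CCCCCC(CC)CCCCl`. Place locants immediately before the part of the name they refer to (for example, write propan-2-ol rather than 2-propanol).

The parent chain contains 9 carbons (nonane).
Choose the numbering such that the substituent locant set {1,4} is lower than {6,9} at the first point of difference.
This places a chloro group at C-1; an ethyl group at C-4.
The substituents are ordered alphabetically, ignoring any di-/tri- multipliers.
The name is 1-chloro-4-ethylnonane.

1-chloro-4-ethylnonane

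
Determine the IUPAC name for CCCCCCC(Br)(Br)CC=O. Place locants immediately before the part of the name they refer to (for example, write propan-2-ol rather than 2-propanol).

The longest carbon chain that includes the –CHO group has 9 carbons, so the parent hydride is nonane.
The principal characteristic group is an aldehyde (terminal –CHO), named with the suffix -al.
Number the chain so that the aldehyde carbon is C-1 by definition.
That gives two bromo groups at C-3.
Putting it together: 3,3-dibromononanal.

3,3-dibromononanal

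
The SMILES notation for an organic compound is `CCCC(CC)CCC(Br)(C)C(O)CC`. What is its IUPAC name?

The longest carbon chain that includes the –OH group has 10 carbons, so the parent hydride is decane.
The highest-priority functional group is an alcohol (–OH), so the name ends in -ol.
The numbering direction is chosen so that numbering from this end puts the hydroxyl group at C-3 rather than C-8.
This places the hydroxyl at C-3; a bromo group at C-4; an ethyl group at C-7; a methyl group at C-4.
The substituents are ordered alphabetically, ignoring any di-/tri- multipliers.
Assembling the pieces gives 4-bromo-7-ethyl-4-methyldecan-3-ol.

4-bromo-7-ethyl-4-methyldecan-3-ol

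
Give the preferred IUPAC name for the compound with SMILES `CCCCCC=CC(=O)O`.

oct-2-enoic acid

Counting along the main chain through the –COOH group and the multiple bond gives 8 carbons: the parent is octane.
A carboxylic acid (terminal –COOH) is the principal characteristic group, giving the suffix -oic acid.
A C=C double bond in the chain gives the infix -ene-.
Number the chain so that the carboxylic acid carbon is C-1 by definition.
With this numbering: the double bond between C-2 and C-3.
Putting it together: oct-2-enoic acid.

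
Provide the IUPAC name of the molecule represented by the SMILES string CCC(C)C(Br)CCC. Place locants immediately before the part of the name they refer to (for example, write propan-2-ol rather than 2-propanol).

The longest carbon chain is 7 atoms: the parent is heptane.
Choose the numbering such that the substituent locant set {3,4} is lower than {4,5} at the first point of difference.
This places a bromo group at C-4; a methyl group at C-3.
The substituents are ordered alphabetically, ignoring any di-/tri- multipliers.
Putting it together: 4-bromo-3-methylheptane.

4-bromo-3-methylheptane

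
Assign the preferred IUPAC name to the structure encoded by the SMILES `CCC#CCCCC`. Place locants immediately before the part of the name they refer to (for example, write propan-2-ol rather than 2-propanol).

Counting along the main chain through the multiple bond gives 8 carbons: the parent is octane.
There is one C≡C triple bond, indicated by the ending -yne.
Number the chain so that numbering from this end puts the triple bond at C-3 rather than C-5.
With this numbering: the triple bond between C-3 and C-4.
Assembling the pieces gives oct-3-yne.

oct-3-yne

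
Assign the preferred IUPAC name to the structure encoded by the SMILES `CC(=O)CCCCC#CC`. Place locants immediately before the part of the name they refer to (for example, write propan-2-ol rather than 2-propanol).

non-7-yn-2-one

Counting along the main chain through the carbonyl and the multiple bond gives 9 carbons: the parent is nonane.
A ketone (C=O on an internal carbon) is the principal characteristic group, giving the suffix -one.
There is one C≡C triple bond, indicated by the ending -yne.
Choose the numbering such that numbering from this end puts the carbonyl group at C-2 rather than C-8.
This places the carbonyl at C-2; the triple bond between C-7 and C-8.
Assembling the pieces gives non-7-yn-2-one.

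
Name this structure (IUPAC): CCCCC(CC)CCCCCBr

The parent chain contains 10 carbons (decane).
Number the chain so that the substituent locant set {1,6} is lower than {5,10} at the first point of difference.
This places a bromo group at C-1; an ethyl group at C-6.
Prefixes are listed alphabetically: bromo, ethyl.
Assembling the pieces gives 1-bromo-6-ethyldecane.

1-bromo-6-ethyldecane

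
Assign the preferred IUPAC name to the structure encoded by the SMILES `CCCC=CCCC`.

oct-4-ene

Counting along the main chain through the multiple bond gives 8 carbons: the parent is octane.
A C=C double bond in the chain gives the infix -ene-.
The molecule is symmetric, so either numbering direction gives the same locants.
With this numbering: the double bond between C-4 and C-5.
The name is oct-4-ene.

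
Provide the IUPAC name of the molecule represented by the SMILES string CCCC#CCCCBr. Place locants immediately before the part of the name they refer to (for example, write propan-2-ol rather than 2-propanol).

Counting along the main chain through the multiple bond gives 8 carbons: the parent is octane.
The chain contains a C≡C triple bond, so the unsaturation ending is -yne.
The numbering direction is chosen so that the substituent locant set {1} is lower than {8} at the first point of difference.
This places the triple bond between C-4 and C-5; a bromo group at C-1.
The name is 1-bromooct-4-yne.

1-bromooct-4-yne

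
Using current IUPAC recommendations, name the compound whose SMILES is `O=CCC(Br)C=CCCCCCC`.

3-bromoundec-4-enal

The longest carbon chain that includes the –CHO group and the multiple bond has 11 carbons, so the parent hydride is undecane.
An aldehyde (terminal –CHO) is the principal characteristic group, giving the suffix -al.
The chain contains a C=C double bond, so the unsaturation ending is -ene.
Number the chain so that the aldehyde carbon is C-1 by definition.
This places the double bond between C-4 and C-5; a bromo group at C-3.
Putting it together: 3-bromoundec-4-enal.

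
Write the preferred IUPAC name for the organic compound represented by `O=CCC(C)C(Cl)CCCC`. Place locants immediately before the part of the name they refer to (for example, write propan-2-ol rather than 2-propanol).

The longest carbon chain that includes the –CHO group has 8 carbons, so the parent hydride is octane.
An aldehyde (terminal –CHO) is the principal characteristic group, giving the suffix -al.
The numbering direction is chosen so that the aldehyde carbon is C-1 by definition.
That gives a chloro group at C-4; a methyl group at C-3.
Prefixes are listed alphabetically: chloro, methyl.
The name is 4-chloro-3-methyloctanal.

4-chloro-3-methyloctanal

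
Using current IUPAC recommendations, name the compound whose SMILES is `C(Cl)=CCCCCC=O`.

7-chlorohept-6-enal

The longest chain bearing the –CHO group and the multiple bond is 7 carbons long (heptane).
The highest-priority functional group is an aldehyde (terminal –CHO), so the name ends in -al.
There is one C=C double bond, indicated by the ending -ene.
Number the chain so that the aldehyde carbon is C-1 by definition.
That gives the double bond between C-6 and C-7; a chloro group at C-7.
Assembling the pieces gives 7-chlorohept-6-enal.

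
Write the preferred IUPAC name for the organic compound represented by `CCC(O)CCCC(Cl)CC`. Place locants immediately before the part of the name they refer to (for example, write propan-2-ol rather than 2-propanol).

7-chlorononan-3-ol

Counting along the main chain through the –OH group gives 9 carbons: the parent is nonane.
An alcohol (–OH) is the principal characteristic group, giving the suffix -ol.
Choose the numbering such that numbering from this end puts the hydroxyl group at C-3 rather than C-7.
This places the hydroxyl at C-3; a chloro group at C-7.
Assembling the pieces gives 7-chlorononan-3-ol.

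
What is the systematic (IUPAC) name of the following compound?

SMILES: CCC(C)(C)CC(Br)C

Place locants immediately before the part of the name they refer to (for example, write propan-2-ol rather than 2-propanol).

The longest continuous carbon chain has 6 atoms, so the parent hydride is hexane.
The numbering direction is chosen so that the substituent locant set {2,4,4} is lower than {3,3,5} at the first point of difference.
That gives a bromo group at C-2; two methyl groups at C-4.
The substituents are ordered alphabetically, ignoring any di-/tri- multipliers.
Assembling the pieces gives 2-bromo-4,4-dimethylhexane.

2-bromo-4,4-dimethylhexane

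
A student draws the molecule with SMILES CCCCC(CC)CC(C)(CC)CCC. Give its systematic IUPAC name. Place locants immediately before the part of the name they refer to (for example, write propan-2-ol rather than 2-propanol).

The longest carbon chain is 10 atoms: the parent is decane.
The numbering direction is chosen so that the substituent locant set {4,4,6} is lower than {5,7,7} at the first point of difference.
With this numbering: ethyl groups at C-4 and C-6; a methyl group at C-4.
The substituents are ordered alphabetically, ignoring any di-/tri- multipliers.
Putting it together: 4,6-diethyl-4-methyldecane.

4,6-diethyl-4-methyldecane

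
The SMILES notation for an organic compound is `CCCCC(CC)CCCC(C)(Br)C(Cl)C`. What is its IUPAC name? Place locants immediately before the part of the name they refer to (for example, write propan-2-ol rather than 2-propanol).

3-bromo-2-chloro-7-ethyl-3-methylundecane

The longest carbon chain is 11 atoms: the parent is undecane.
Choose the numbering such that the substituent locant set {2,3,3,7} is lower than {5,9,9,10} at the first point of difference.
This places a bromo group at C-3; a chloro group at C-2; an ethyl group at C-7; a methyl group at C-3.
The substituents are ordered alphabetically, ignoring any di-/tri- multipliers.
Putting it together: 3-bromo-2-chloro-7-ethyl-3-methylundecane.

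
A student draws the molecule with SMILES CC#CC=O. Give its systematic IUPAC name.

but-2-ynal

The longest chain bearing the –CHO group and the multiple bond is 4 carbons long (butane).
An aldehyde (terminal –CHO) is the principal characteristic group, giving the suffix -al.
A C≡C triple bond in the chain gives the infix -yne-.
Choose the numbering such that the aldehyde carbon is C-1 by definition.
With this numbering: the triple bond between C-2 and C-3.
Assembling the pieces gives but-2-ynal.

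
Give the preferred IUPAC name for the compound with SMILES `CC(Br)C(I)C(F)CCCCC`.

The parent chain contains 9 carbons (nonane).
Number the chain so that the substituent locant set {2,3,4} is lower than {6,7,8} at the first point of difference.
This places a bromo group at C-2; a fluoro group at C-4; an iodo group at C-3.
The substituents are ordered alphabetically, ignoring any di-/tri- multipliers.
Assembling the pieces gives 2-bromo-4-fluoro-3-iodononane.

2-bromo-4-fluoro-3-iodononane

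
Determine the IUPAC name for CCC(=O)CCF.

Counting along the main chain through the carbonyl gives 5 carbons: the parent is pentane.
The highest-priority functional group is a ketone (C=O on an internal carbon), so the name ends in -one.
The numbering direction is chosen so that the substituent locant set {1} is lower than {5} at the first point of difference.
This places the carbonyl at C-3; a fluoro group at C-1.
Putting it together: 1-fluoropentan-3-one.

1-fluoropentan-3-one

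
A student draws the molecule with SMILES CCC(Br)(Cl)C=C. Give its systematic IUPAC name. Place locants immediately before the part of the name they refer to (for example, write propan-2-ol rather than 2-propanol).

3-bromo-3-chloropent-1-ene

The longest carbon chain that includes the multiple bond has 5 carbons, so the parent hydride is pentane.
The chain contains a C=C double bond, so the unsaturation ending is -ene.
The numbering direction is chosen so that numbering from this end puts the double bond at C-1 rather than C-4.
That gives the double bond between C-1 and C-2; a bromo group at C-3; a chloro group at C-3.
Prefixes are listed alphabetically: bromo, chloro.
Putting it together: 3-bromo-3-chloropent-1-ene.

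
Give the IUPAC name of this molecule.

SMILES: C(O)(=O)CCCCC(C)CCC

Counting along the main chain through the –COOH group gives 9 carbons: the parent is nonane.
A carboxylic acid (terminal –COOH) is the principal characteristic group, giving the suffix -oic acid.
Choose the numbering such that the carboxylic acid carbon is C-1 by definition.
That gives a methyl group at C-6.
Putting it together: 6-methylnonanoic acid.

6-methylnonanoic acid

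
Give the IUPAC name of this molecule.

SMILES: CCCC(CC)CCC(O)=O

The longest carbon chain that includes the –COOH group has 7 carbons, so the parent hydride is heptane.
The highest-priority functional group is a carboxylic acid (terminal –COOH), so the name ends in -oic acid.
The numbering direction is chosen so that the carboxylic acid carbon is C-1 by definition.
With this numbering: an ethyl group at C-4.
The name is 4-ethylheptanoic acid.

4-ethylheptanoic acid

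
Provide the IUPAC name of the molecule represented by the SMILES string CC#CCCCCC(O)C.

non-7-yn-2-ol

Counting along the main chain through the –OH group and the multiple bond gives 9 carbons: the parent is nonane.
The highest-priority functional group is an alcohol (–OH), so the name ends in -ol.
There is one C≡C triple bond, indicated by the ending -yne.
Choose the numbering such that numbering from this end puts the hydroxyl group at C-2 rather than C-8.
With this numbering: the hydroxyl at C-2; the triple bond between C-7 and C-8.
Assembling the pieces gives non-7-yn-2-ol.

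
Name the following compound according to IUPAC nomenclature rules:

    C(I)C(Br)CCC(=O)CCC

7-bromo-8-iodooctan-4-one

Counting along the main chain through the carbonyl gives 8 carbons: the parent is octane.
A ketone (C=O on an internal carbon) is the principal characteristic group, giving the suffix -one.
Choose the numbering such that numbering from this end puts the carbonyl group at C-4 rather than C-5.
This places the carbonyl at C-4; a bromo group at C-7; an iodo group at C-8.
Prefixes are listed alphabetically: bromo, iodo.
The name is 7-bromo-8-iodooctan-4-one.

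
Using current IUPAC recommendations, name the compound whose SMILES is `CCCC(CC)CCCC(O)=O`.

Counting along the main chain through the –COOH group gives 8 carbons: the parent is octane.
The principal characteristic group is a carboxylic acid (terminal –COOH), named with the suffix -oic acid.
Choose the numbering such that the carboxylic acid carbon is C-1 by definition.
That gives an ethyl group at C-5.
Putting it together: 5-ethyloctanoic acid.

5-ethyloctanoic acid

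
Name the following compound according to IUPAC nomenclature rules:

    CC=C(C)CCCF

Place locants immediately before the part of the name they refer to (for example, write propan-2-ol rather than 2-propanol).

The longest carbon chain that includes the multiple bond has 6 carbons, so the parent hydride is hexane.
The chain contains a C=C double bond, so the unsaturation ending is -ene.
Number the chain so that numbering from this end puts the double bond at C-2 rather than C-4.
With this numbering: the double bond between C-2 and C-3; a fluoro group at C-6; a methyl group at C-3.
Substituent prefixes are cited in alphabetical order (multiplying prefixes like di-/tri- are ignored for ordering).
Assembling the pieces gives 6-fluoro-3-methylhex-2-ene.

6-fluoro-3-methylhex-2-ene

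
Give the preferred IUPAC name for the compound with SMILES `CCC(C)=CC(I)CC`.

The longest carbon chain that includes the multiple bond has 7 carbons, so the parent hydride is heptane.
A C=C double bond in the chain gives the infix -ene-.
The numbering direction is chosen so that numbering from this end puts the double bond at C-3 rather than C-4.
That gives the double bond between C-3 and C-4; an iodo group at C-5; a methyl group at C-3.
The substituents are ordered alphabetically, ignoring any di-/tri- multipliers.
The name is 5-iodo-3-methylhept-3-ene.

5-iodo-3-methylhept-3-ene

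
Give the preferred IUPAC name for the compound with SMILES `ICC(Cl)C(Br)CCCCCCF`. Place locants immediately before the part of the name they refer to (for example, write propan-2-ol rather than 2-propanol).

3-bromo-2-chloro-9-fluoro-1-iodononane

The longest continuous carbon chain has 9 atoms, so the parent hydride is nonane.
The numbering direction is chosen so that the substituent locant set {1,2,3,9} is lower than {1,7,8,9} at the first point of difference.
With this numbering: a bromo group at C-3; a chloro group at C-2; a fluoro group at C-9; an iodo group at C-1.
Prefixes are listed alphabetically: bromo, chloro, fluoro, iodo.
Assembling the pieces gives 3-bromo-2-chloro-9-fluoro-1-iodononane.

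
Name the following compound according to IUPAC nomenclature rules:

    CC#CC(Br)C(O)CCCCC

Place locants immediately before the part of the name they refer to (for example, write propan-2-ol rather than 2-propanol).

4-bromodec-2-yn-5-ol

The longest chain bearing the –OH group and the multiple bond is 10 carbons long (decane).
The principal characteristic group is an alcohol (–OH), named with the suffix -ol.
There is one C≡C triple bond, indicated by the ending -yne.
Number the chain so that numbering from this end puts the hydroxyl group at C-5 rather than C-6.
With this numbering: the hydroxyl at C-5; the triple bond between C-2 and C-3; a bromo group at C-4.
Putting it together: 4-bromodec-2-yn-5-ol.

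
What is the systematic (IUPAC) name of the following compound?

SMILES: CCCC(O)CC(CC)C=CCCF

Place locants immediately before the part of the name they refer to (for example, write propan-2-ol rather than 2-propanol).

The longest chain bearing the –OH group and the multiple bond is 10 carbons long (decane).
The principal characteristic group is an alcohol (–OH), named with the suffix -ol.
The chain contains a C=C double bond, so the unsaturation ending is -ene.
Choose the numbering such that numbering from this end puts the hydroxyl group at C-4 rather than C-7.
That gives the hydroxyl at C-4; the double bond between C-7 and C-8; an ethyl group at C-6; a fluoro group at C-10.
Prefixes are listed alphabetically: ethyl, fluoro.
Assembling the pieces gives 6-ethyl-10-fluorodec-7-en-4-ol.

6-ethyl-10-fluorodec-7-en-4-ol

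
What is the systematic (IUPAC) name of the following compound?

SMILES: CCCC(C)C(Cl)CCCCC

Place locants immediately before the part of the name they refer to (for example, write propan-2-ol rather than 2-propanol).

5-chloro-4-methyldecane

The parent chain contains 10 carbons (decane).
The numbering direction is chosen so that the substituent locant set {4,5} is lower than {6,7} at the first point of difference.
This places a chloro group at C-5; a methyl group at C-4.
The substituents are ordered alphabetically, ignoring any di-/tri- multipliers.
Assembling the pieces gives 5-chloro-4-methyldecane.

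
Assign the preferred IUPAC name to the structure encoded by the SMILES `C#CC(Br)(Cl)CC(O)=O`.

3-bromo-3-chloropent-4-ynoic acid

The longest chain bearing the –COOH group and the multiple bond is 5 carbons long (pentane).
A carboxylic acid (terminal –COOH) is the principal characteristic group, giving the suffix -oic acid.
A C≡C triple bond in the chain gives the infix -yne-.
Choose the numbering such that the carboxylic acid carbon is C-1 by definition.
With this numbering: the triple bond between C-4 and C-5; a bromo group at C-3; a chloro group at C-3.
The substituents are ordered alphabetically, ignoring any di-/tri- multipliers.
Putting it together: 3-bromo-3-chloropent-4-ynoic acid.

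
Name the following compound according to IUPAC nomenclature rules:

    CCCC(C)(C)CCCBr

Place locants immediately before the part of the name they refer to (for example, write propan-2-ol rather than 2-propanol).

1-bromo-4,4-dimethylheptane

The longest carbon chain is 7 atoms: the parent is heptane.
Number the chain so that the substituent locant set {1,4,4} is lower than {4,4,7} at the first point of difference.
With this numbering: a bromo group at C-1; two methyl groups at C-4.
Substituent prefixes are cited in alphabetical order (multiplying prefixes like di-/tri- are ignored for ordering).
The name is 1-bromo-4,4-dimethylheptane.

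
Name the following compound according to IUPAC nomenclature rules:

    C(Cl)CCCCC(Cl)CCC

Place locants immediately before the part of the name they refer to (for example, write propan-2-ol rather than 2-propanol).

The parent chain contains 9 carbons (nonane).
Number the chain so that the substituent locant set {1,6} is lower than {4,9} at the first point of difference.
With this numbering: chloro groups at C-1 and C-6.
Assembling the pieces gives 1,6-dichlorononane.

1,6-dichlorononane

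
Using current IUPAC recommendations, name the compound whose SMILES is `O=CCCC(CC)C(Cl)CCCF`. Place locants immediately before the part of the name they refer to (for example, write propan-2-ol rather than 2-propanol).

5-chloro-4-ethyl-8-fluorooctanal

Counting along the main chain through the –CHO group gives 8 carbons: the parent is octane.
The highest-priority functional group is an aldehyde (terminal –CHO), so the name ends in -al.
Choose the numbering such that the aldehyde carbon is C-1 by definition.
With this numbering: a chloro group at C-5; an ethyl group at C-4; a fluoro group at C-8.
Prefixes are listed alphabetically: chloro, ethyl, fluoro.
Putting it together: 5-chloro-4-ethyl-8-fluorooctanal.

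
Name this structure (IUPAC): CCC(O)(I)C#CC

3-iodohex-4-yn-3-ol

The longest carbon chain that includes the –OH group and the multiple bond has 6 carbons, so the parent hydride is hexane.
The highest-priority functional group is an alcohol (–OH), so the name ends in -ol.
The chain contains a C≡C triple bond, so the unsaturation ending is -yne.
Number the chain so that numbering from this end puts the hydroxyl group at C-3 rather than C-4.
With this numbering: the hydroxyl at C-3; the triple bond between C-4 and C-5; an iodo group at C-3.
Assembling the pieces gives 3-iodohex-4-yn-3-ol.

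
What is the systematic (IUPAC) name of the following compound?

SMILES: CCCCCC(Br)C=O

The longest chain bearing the –CHO group is 7 carbons long (heptane).
An aldehyde (terminal –CHO) is the principal characteristic group, giving the suffix -al.
The numbering direction is chosen so that the aldehyde carbon is C-1 by definition.
That gives a bromo group at C-2.
The name is 2-bromoheptanal.

2-bromoheptanal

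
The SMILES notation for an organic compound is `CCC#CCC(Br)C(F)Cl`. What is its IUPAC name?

The longest chain bearing the multiple bond is 7 carbons long (heptane).
There is one C≡C triple bond, indicated by the ending -yne.
Number the chain so that numbering from this end puts the triple bond at C-3 rather than C-4.
That gives the triple bond between C-3 and C-4; a bromo group at C-6; a chloro group at C-7; a fluoro group at C-7.
Prefixes are listed alphabetically: bromo, chloro, fluoro.
Assembling the pieces gives 6-bromo-7-chloro-7-fluorohept-3-yne.

6-bromo-7-chloro-7-fluorohept-3-yne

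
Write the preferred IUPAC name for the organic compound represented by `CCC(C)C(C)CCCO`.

4,5-dimethylheptan-1-ol

Counting along the main chain through the –OH group gives 7 carbons: the parent is heptane.
The principal characteristic group is an alcohol (–OH), named with the suffix -ol.
The numbering direction is chosen so that numbering from this end puts the hydroxyl group at C-1 rather than C-7.
With this numbering: the hydroxyl at C-1; methyl groups at C-4 and C-5.
The name is 4,5-dimethylheptan-1-ol.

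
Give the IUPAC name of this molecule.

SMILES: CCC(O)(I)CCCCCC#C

The longest chain bearing the –OH group and the multiple bond is 10 carbons long (decane).
The highest-priority functional group is an alcohol (–OH), so the name ends in -ol.
There is one C≡C triple bond, indicated by the ending -yne.
Choose the numbering such that numbering from this end puts the hydroxyl group at C-3 rather than C-8.
With this numbering: the hydroxyl at C-3; the triple bond between C-9 and C-10; an iodo group at C-3.
The name is 3-iododec-9-yn-3-ol.

3-iododec-9-yn-3-ol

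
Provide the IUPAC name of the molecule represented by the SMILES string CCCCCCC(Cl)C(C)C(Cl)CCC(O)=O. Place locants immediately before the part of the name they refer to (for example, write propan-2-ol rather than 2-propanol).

4,6-dichloro-5-methyldodecanoic acid

The longest chain bearing the –COOH group is 12 carbons long (dodecane).
The highest-priority functional group is a carboxylic acid (terminal –COOH), so the name ends in -oic acid.
The numbering direction is chosen so that the carboxylic acid carbon is C-1 by definition.
This places chloro groups at C-4 and C-6; a methyl group at C-5.
Substituent prefixes are cited in alphabetical order (multiplying prefixes like di-/tri- are ignored for ordering).
The name is 4,6-dichloro-5-methyldodecanoic acid.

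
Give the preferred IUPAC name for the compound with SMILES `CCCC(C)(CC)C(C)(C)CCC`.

The longest continuous carbon chain has 8 atoms, so the parent hydride is octane.
Number the chain so that the locant sets are identical either way, so the alphabetically earlier ethyl substituent takes the lower locant (4 rather than 5).
That gives an ethyl group at C-4; methyl groups at C-4 and C-5 (×2).
Substituent prefixes are cited in alphabetical order (multiplying prefixes like di-/tri- are ignored for ordering).
The name is 4-ethyl-4,5,5-trimethyloctane.

4-ethyl-4,5,5-trimethyloctane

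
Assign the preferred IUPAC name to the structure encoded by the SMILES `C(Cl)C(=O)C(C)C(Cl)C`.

1,4-dichloro-3-methylpentan-2-one

Counting along the main chain through the carbonyl gives 5 carbons: the parent is pentane.
A ketone (C=O on an internal carbon) is the principal characteristic group, giving the suffix -one.
The numbering direction is chosen so that numbering from this end puts the carbonyl group at C-2 rather than C-4.
With this numbering: the carbonyl at C-2; chloro groups at C-1 and C-4; a methyl group at C-3.
Substituent prefixes are cited in alphabetical order (multiplying prefixes like di-/tri- are ignored for ordering).
The name is 1,4-dichloro-3-methylpentan-2-one.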